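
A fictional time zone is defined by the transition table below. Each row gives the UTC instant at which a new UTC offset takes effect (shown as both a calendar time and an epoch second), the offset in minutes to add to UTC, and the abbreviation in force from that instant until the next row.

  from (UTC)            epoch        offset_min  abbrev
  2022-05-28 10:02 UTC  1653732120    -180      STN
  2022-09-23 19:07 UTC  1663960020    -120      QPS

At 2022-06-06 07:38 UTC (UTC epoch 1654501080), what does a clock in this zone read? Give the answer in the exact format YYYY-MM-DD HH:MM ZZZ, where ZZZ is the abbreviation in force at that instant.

2022-06-06 04:38 STN

Query: 2022-06-06 07:38 UTC
Rule 1/2 (STN, -03:00): 2022-05-28 10:02 UTC ≤ query < 2022-09-23 19:07 UTC
7·60 + 38 - 180 = 278 min
278 = 0·1440 + 278; 278 = 4·60 + 38 → 04:38, same day
→ 2022-06-06 04:38 STN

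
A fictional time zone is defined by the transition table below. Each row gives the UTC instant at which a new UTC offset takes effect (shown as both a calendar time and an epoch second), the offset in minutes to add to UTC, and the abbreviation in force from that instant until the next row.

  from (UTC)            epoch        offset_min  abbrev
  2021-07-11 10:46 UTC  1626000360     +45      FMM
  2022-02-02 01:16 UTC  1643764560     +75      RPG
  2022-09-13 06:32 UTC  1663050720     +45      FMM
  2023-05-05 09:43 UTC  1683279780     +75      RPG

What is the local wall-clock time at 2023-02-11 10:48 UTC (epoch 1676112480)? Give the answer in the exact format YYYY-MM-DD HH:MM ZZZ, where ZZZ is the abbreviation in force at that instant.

Query: 2023-02-11 10:48 UTC
Rule 3/4 (FMM, +00:45): 2022-09-13 06:32 UTC ≤ query < 2023-05-05 09:43 UTC
10·60 + 48 + 45 = 693 min
693 = 0·1440 + 693; 693 = 11·60 + 33 → 11:33, same day
→ 2023-02-11 11:33 FMM

2023-02-11 11:33 FMM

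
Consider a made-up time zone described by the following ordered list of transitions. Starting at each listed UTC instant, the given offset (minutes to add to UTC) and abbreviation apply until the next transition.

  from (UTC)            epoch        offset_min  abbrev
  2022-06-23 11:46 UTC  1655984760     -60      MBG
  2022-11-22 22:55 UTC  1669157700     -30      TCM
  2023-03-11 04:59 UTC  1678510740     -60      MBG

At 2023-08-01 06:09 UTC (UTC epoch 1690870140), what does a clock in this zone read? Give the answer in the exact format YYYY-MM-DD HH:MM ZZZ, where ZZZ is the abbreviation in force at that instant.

2023-08-01 05:09 MBG

Query: 2023-08-01 06:09 UTC
Rule 3/3 (MBG, -01:00): 2023-03-11 04:59 UTC ≤ query < +∞
6·60 + 9 - 60 = 309 min
309 = 0·1440 + 309; 309 = 5·60 + 9 → 05:09, same day
→ 2023-08-01 05:09 MBG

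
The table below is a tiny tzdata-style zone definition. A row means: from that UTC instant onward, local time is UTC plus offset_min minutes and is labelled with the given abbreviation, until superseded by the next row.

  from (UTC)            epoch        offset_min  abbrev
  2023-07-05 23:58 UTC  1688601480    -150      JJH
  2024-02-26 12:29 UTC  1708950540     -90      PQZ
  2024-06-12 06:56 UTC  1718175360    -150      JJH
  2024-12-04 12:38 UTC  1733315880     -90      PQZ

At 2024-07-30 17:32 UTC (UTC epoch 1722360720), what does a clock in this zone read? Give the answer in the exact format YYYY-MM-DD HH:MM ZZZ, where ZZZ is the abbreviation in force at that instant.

Query: 2024-07-30 17:32 UTC
Rule 3/4 (JJH, -02:30): 2024-06-12 06:56 UTC ≤ query < 2024-12-04 12:38 UTC
17·60 + 32 - 150 = 902 min
902 = 0·1440 + 902; 902 = 15·60 + 2 → 15:02, same day
→ 2024-07-30 15:02 JJH

2024-07-30 15:02 JJH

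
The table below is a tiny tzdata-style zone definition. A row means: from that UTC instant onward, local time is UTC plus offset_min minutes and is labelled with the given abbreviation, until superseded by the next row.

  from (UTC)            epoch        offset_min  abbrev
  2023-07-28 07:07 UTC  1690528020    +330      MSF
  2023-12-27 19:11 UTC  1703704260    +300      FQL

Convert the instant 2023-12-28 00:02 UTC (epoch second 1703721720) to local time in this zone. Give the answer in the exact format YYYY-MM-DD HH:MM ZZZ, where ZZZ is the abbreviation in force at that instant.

2023-12-28 05:02 FQL

Query: 2023-12-28 00:02 UTC
Rule 2/2 (FQL, +05:00): 2023-12-27 19:11 UTC ≤ query < +∞
0·60 + 2 + 300 = 302 min
302 = 0·1440 + 302; 302 = 5·60 + 2 → 05:02, same day
→ 2023-12-28 05:02 FQL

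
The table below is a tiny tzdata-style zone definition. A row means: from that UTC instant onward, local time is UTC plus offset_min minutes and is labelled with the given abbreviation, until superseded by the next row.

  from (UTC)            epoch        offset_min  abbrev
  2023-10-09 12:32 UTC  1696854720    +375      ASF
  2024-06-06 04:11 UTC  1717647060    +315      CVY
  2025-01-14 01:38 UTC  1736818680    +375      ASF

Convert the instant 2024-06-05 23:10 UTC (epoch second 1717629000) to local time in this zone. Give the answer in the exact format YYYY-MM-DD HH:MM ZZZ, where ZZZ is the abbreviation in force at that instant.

Query: 2024-06-05 23:10 UTC
Rule 1/3 (ASF, +06:15): 2023-10-09 12:32 UTC ≤ query < 2024-06-06 04:11 UTC
23·60 + 10 + 375 = 1765 min
1765 = 1·1440 + 325; 325 = 5·60 + 25 → 05:25, 2024-06-05 + 1 day = 2024-06-06
→ 2024-06-06 05:25 ASF

2024-06-06 05:25 ASF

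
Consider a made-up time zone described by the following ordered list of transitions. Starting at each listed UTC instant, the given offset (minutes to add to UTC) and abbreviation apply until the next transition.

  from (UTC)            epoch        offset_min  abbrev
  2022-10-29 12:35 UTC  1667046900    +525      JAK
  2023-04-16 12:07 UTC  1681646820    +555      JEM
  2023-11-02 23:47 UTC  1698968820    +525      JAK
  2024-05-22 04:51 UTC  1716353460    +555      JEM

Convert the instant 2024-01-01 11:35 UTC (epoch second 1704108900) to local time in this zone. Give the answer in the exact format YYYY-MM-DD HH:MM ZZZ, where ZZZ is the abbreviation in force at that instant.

2024-01-01 20:20 JAK

Query: 2024-01-01 11:35 UTC
Rule 3/4 (JAK, +08:45): 2023-11-02 23:47 UTC ≤ query < 2024-05-22 04:51 UTC
11·60 + 35 + 525 = 1220 min
1220 = 0·1440 + 1220; 1220 = 20·60 + 20 → 20:20, same day
→ 2024-01-01 20:20 JAK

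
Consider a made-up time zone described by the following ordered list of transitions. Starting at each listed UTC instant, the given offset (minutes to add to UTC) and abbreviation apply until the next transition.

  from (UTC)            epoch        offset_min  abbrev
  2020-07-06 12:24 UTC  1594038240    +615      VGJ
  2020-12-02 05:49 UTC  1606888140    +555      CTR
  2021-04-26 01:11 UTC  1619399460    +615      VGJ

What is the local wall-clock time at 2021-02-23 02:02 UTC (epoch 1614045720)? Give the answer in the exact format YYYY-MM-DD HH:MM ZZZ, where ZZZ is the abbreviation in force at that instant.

2021-02-23 11:17 CTR

Query: 2021-02-23 02:02 UTC
Rule 2/3 (CTR, +09:15): 2020-12-02 05:49 UTC ≤ query < 2021-04-26 01:11 UTC
2·60 + 2 + 555 = 677 min
677 = 0·1440 + 677; 677 = 11·60 + 17 → 11:17, same day
→ 2021-02-23 11:17 CTR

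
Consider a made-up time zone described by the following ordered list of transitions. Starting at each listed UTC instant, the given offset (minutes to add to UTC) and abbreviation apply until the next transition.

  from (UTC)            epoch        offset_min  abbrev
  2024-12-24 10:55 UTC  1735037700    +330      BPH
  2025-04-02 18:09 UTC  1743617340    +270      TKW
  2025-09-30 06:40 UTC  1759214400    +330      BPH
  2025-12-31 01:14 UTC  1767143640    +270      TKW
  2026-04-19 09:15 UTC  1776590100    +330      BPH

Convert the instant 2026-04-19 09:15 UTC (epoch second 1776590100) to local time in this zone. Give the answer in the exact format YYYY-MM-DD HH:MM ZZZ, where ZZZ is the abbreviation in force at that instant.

2026-04-19 14:45 BPH

Query: 2026-04-19 09:15 UTC
Rule 5/5 (BPH, +05:30): 2026-04-19 09:15 UTC ≤ query < +∞
9·60 + 15 + 330 = 885 min
885 = 0·1440 + 885; 885 = 14·60 + 45 → 14:45, same day
→ 2026-04-19 14:45 BPH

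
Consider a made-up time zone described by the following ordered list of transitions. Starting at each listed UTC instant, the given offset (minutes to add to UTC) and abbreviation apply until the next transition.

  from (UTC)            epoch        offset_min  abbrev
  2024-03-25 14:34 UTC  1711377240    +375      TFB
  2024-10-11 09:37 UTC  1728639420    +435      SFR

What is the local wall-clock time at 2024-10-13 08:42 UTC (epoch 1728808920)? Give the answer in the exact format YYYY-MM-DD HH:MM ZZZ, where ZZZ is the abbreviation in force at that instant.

2024-10-13 15:57 SFR

Query: 2024-10-13 08:42 UTC
Rule 2/2 (SFR, +07:15): 2024-10-11 09:37 UTC ≤ query < +∞
8·60 + 42 + 435 = 957 min
957 = 0·1440 + 957; 957 = 15·60 + 57 → 15:57, same day
→ 2024-10-13 15:57 SFR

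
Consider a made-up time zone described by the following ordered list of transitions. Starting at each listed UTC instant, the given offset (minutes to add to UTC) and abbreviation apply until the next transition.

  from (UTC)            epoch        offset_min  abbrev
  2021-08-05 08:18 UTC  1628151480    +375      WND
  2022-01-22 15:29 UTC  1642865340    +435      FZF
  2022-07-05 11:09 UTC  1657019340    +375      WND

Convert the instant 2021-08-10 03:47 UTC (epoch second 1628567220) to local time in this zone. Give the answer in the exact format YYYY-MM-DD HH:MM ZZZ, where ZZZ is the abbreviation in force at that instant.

Query: 2021-08-10 03:47 UTC
Rule 1/3 (WND, +06:15): 2021-08-05 08:18 UTC ≤ query < 2022-01-22 15:29 UTC
3·60 + 47 + 375 = 602 min
602 = 0·1440 + 602; 602 = 10·60 + 2 → 10:02, same day
→ 2021-08-10 10:02 WND

2021-08-10 10:02 WND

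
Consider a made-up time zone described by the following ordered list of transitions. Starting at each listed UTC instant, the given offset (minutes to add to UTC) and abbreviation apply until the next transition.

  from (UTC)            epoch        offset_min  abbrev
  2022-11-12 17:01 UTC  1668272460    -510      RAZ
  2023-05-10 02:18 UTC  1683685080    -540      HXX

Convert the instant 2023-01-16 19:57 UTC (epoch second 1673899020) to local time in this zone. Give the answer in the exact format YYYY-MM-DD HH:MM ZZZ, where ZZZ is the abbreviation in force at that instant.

Query: 2023-01-16 19:57 UTC
Rule 1/2 (RAZ, -08:30): 2022-11-12 17:01 UTC ≤ query < 2023-05-10 02:18 UTC
19·60 + 57 - 510 = 687 min
687 = 0·1440 + 687; 687 = 11·60 + 27 → 11:27, same day
→ 2023-01-16 11:27 RAZ

2023-01-16 11:27 RAZ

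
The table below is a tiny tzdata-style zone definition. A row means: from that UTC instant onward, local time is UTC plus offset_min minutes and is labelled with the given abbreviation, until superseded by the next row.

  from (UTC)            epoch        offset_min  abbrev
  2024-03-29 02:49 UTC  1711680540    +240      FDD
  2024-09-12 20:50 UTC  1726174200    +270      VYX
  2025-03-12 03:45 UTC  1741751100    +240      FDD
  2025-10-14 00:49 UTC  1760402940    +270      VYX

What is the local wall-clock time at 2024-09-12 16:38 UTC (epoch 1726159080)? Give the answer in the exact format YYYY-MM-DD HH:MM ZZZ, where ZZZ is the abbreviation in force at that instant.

2024-09-12 20:38 FDD

Query: 2024-09-12 16:38 UTC
Rule 1/4 (FDD, +04:00): 2024-03-29 02:49 UTC ≤ query < 2024-09-12 20:50 UTC
16·60 + 38 + 240 = 1238 min
1238 = 0·1440 + 1238; 1238 = 20·60 + 38 → 20:38, same day
→ 2024-09-12 20:38 FDD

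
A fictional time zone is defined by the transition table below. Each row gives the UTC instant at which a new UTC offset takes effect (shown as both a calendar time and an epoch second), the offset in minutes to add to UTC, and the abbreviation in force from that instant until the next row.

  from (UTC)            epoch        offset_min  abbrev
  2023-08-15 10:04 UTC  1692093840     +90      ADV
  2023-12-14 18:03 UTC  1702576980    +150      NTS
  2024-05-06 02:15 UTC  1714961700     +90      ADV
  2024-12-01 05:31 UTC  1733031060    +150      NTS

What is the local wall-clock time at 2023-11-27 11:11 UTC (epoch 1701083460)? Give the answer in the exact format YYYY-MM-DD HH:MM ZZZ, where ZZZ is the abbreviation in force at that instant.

2023-11-27 12:41 ADV

Query: 2023-11-27 11:11 UTC
Rule 1/4 (ADV, +01:30): 2023-08-15 10:04 UTC ≤ query < 2023-12-14 18:03 UTC
11·60 + 11 + 90 = 761 min
761 = 0·1440 + 761; 761 = 12·60 + 41 → 12:41, same day
→ 2023-11-27 12:41 ADV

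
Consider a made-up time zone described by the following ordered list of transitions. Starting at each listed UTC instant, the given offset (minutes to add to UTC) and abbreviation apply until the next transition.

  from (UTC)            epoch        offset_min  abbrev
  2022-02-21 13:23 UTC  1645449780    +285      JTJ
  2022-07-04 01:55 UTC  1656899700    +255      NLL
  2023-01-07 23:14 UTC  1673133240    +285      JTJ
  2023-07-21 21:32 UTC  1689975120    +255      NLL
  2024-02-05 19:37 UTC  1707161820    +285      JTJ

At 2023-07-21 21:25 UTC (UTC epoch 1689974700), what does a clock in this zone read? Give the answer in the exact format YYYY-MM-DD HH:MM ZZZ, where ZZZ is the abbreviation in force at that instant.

2023-07-22 02:10 JTJ

Query: 2023-07-21 21:25 UTC
Rule 3/5 (JTJ, +04:45): 2023-01-07 23:14 UTC ≤ query < 2023-07-21 21:32 UTC
21·60 + 25 + 285 = 1570 min
1570 = 1·1440 + 130; 130 = 2·60 + 10 → 02:10, 2023-07-21 + 1 day = 2023-07-22
→ 2023-07-22 02:10 JTJ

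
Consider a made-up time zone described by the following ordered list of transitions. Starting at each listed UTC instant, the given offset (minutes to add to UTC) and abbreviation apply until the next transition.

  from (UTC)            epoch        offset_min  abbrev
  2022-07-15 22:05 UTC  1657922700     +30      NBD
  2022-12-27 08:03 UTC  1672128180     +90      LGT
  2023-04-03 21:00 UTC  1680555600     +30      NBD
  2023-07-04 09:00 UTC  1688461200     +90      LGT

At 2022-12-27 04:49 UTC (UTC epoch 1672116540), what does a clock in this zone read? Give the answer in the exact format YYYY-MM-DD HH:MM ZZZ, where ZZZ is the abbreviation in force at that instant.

Query: 2022-12-27 04:49 UTC
Rule 1/4 (NBD, +00:30): 2022-07-15 22:05 UTC ≤ query < 2022-12-27 08:03 UTC
4·60 + 49 + 30 = 319 min
319 = 0·1440 + 319; 319 = 5·60 + 19 → 05:19, same day
→ 2022-12-27 05:19 NBD

2022-12-27 05:19 NBD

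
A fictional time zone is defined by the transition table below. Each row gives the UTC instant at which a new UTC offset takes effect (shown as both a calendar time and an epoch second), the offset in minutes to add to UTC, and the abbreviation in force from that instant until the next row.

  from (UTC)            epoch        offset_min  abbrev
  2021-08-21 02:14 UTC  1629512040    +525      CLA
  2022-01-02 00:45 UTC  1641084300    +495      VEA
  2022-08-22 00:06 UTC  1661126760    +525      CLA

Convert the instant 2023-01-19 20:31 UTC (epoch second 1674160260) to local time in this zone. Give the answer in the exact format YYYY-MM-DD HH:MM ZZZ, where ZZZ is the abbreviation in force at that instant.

Query: 2023-01-19 20:31 UTC
Rule 3/3 (CLA, +08:45): 2022-08-22 00:06 UTC ≤ query < +∞
20·60 + 31 + 525 = 1756 min
1756 = 1·1440 + 316; 316 = 5·60 + 16 → 05:16, 2023-01-19 + 1 day = 2023-01-20
→ 2023-01-20 05:16 CLA

2023-01-20 05:16 CLA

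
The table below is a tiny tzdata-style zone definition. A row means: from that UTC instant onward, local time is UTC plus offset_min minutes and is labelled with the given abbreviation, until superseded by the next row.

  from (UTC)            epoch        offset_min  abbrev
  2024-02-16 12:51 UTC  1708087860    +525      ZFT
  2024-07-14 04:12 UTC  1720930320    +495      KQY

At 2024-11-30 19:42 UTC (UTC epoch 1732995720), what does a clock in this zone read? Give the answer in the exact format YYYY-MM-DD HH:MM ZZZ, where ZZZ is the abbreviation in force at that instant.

2024-12-01 03:57 KQY

Query: 2024-11-30 19:42 UTC
Rule 2/2 (KQY, +08:15): 2024-07-14 04:12 UTC ≤ query < +∞
19·60 + 42 + 495 = 1677 min
1677 = 1·1440 + 237; 237 = 3·60 + 57 → 03:57, 2024-11-30 + 1 day = 2024-12-01
→ 2024-12-01 03:57 KQY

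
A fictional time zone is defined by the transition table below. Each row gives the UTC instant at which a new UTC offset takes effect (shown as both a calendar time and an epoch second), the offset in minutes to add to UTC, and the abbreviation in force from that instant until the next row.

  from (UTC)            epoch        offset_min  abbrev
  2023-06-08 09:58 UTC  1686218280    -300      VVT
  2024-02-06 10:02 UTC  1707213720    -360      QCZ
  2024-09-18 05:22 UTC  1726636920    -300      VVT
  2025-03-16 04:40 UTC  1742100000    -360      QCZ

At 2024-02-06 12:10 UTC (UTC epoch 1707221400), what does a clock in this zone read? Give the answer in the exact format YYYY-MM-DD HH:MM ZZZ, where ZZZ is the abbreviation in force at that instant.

2024-02-06 06:10 QCZ

Query: 2024-02-06 12:10 UTC
Rule 2/4 (QCZ, -06:00): 2024-02-06 10:02 UTC ≤ query < 2024-09-18 05:22 UTC
12·60 + 10 - 360 = 370 min
370 = 0·1440 + 370; 370 = 6·60 + 10 → 06:10, same day
→ 2024-02-06 06:10 QCZ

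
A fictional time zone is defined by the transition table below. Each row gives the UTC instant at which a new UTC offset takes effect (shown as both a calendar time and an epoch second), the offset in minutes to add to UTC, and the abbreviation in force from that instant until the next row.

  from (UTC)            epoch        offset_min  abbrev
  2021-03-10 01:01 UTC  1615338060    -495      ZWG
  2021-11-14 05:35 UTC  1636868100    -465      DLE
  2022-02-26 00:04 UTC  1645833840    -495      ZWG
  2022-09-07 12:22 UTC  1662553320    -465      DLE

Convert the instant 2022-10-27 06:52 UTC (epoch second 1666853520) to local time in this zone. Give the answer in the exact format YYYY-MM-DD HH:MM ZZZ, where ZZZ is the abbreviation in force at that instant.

Query: 2022-10-27 06:52 UTC
Rule 4/4 (DLE, -07:45): 2022-09-07 12:22 UTC ≤ query < +∞
6·60 + 52 - 465 = -53 min
-53 = -1·1440 + 1387; 1387 = 23·60 + 7 → 23:07, 2022-10-27 - 1 day = 2022-10-26
→ 2022-10-26 23:07 DLE

2022-10-26 23:07 DLE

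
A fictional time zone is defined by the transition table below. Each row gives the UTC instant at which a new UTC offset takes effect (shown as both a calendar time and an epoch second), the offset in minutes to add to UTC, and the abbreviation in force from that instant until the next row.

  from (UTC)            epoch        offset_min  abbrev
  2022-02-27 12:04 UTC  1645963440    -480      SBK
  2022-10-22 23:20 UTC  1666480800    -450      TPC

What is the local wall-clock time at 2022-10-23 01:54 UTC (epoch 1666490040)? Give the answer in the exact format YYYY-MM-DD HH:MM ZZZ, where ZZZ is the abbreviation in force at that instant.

Query: 2022-10-23 01:54 UTC
Rule 2/2 (TPC, -07:30): 2022-10-22 23:20 UTC ≤ query < +∞
1·60 + 54 - 450 = -336 min
-336 = -1·1440 + 1104; 1104 = 18·60 + 24 → 18:24, 2022-10-23 - 1 day = 2022-10-22
→ 2022-10-22 18:24 TPC

2022-10-22 18:24 TPC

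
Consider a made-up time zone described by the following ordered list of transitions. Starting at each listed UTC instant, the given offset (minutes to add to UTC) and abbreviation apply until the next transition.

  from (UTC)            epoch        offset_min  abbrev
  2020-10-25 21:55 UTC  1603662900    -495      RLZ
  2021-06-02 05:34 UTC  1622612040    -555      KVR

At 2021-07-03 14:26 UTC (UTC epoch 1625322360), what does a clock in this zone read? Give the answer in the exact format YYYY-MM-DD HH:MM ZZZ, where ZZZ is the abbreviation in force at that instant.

2021-07-03 05:11 KVR

Query: 2021-07-03 14:26 UTC
Rule 2/2 (KVR, -09:15): 2021-06-02 05:34 UTC ≤ query < +∞
14·60 + 26 - 555 = 311 min
311 = 0·1440 + 311; 311 = 5·60 + 11 → 05:11, same day
→ 2021-07-03 05:11 KVR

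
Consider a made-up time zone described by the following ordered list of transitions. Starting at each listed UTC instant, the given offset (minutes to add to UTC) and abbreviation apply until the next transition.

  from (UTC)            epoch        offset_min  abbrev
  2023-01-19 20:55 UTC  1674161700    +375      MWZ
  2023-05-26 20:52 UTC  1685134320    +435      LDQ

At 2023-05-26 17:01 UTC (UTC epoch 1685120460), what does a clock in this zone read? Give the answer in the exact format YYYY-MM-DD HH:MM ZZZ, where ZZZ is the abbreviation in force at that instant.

Query: 2023-05-26 17:01 UTC
Rule 1/2 (MWZ, +06:15): 2023-01-19 20:55 UTC ≤ query < 2023-05-26 20:52 UTC
17·60 + 1 + 375 = 1396 min
1396 = 0·1440 + 1396; 1396 = 23·60 + 16 → 23:16, same day
→ 2023-05-26 23:16 MWZ

2023-05-26 23:16 MWZ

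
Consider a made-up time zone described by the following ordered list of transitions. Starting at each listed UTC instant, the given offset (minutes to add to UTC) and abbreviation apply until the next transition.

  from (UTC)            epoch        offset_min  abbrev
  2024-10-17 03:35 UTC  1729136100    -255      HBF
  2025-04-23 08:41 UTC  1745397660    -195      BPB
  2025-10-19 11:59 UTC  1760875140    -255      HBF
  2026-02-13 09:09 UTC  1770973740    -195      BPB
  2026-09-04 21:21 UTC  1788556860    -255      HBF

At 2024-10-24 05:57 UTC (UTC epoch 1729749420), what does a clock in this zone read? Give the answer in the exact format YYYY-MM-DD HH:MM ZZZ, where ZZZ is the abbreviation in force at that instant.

2024-10-24 01:42 HBF

Query: 2024-10-24 05:57 UTC
Rule 1/5 (HBF, -04:15): 2024-10-17 03:35 UTC ≤ query < 2025-04-23 08:41 UTC
5·60 + 57 - 255 = 102 min
102 = 0·1440 + 102; 102 = 1·60 + 42 → 01:42, same day
→ 2024-10-24 01:42 HBF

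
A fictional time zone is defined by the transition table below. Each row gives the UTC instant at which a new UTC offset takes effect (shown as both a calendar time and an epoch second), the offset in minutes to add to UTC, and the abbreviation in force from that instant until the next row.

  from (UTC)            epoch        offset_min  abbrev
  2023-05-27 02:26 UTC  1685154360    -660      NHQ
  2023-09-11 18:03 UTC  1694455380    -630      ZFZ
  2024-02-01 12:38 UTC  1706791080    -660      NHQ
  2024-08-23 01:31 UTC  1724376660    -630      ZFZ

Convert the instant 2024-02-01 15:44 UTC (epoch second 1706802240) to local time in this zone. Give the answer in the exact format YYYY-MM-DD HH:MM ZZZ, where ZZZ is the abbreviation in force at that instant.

2024-02-01 04:44 NHQ

Query: 2024-02-01 15:44 UTC
Rule 3/4 (NHQ, -11:00): 2024-02-01 12:38 UTC ≤ query < 2024-08-23 01:31 UTC
15·60 + 44 - 660 = 284 min
284 = 0·1440 + 284; 284 = 4·60 + 44 → 04:44, same day
→ 2024-02-01 04:44 NHQ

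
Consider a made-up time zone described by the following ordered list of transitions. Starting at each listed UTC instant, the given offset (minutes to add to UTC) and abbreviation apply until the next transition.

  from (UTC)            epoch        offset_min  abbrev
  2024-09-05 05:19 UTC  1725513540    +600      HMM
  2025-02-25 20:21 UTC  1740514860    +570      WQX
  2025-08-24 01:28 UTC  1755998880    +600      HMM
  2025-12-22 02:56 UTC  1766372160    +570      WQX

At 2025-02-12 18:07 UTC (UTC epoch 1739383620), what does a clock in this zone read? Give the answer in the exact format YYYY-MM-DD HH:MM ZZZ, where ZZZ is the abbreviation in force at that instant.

Query: 2025-02-12 18:07 UTC
Rule 1/4 (HMM, +10:00): 2024-09-05 05:19 UTC ≤ query < 2025-02-25 20:21 UTC
18·60 + 7 + 600 = 1687 min
1687 = 1·1440 + 247; 247 = 4·60 + 7 → 04:07, 2025-02-12 + 1 day = 2025-02-13
→ 2025-02-13 04:07 HMM

2025-02-13 04:07 HMM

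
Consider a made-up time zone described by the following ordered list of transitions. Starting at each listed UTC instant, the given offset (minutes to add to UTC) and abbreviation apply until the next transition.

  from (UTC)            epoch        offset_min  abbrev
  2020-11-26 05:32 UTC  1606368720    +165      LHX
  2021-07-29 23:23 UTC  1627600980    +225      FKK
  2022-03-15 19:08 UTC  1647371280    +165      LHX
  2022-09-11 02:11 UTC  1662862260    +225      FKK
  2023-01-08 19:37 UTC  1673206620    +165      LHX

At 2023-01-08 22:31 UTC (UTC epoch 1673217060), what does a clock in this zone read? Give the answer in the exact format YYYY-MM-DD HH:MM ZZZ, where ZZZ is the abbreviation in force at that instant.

2023-01-09 01:16 LHX

Query: 2023-01-08 22:31 UTC
Rule 5/5 (LHX, +02:45): 2023-01-08 19:37 UTC ≤ query < +∞
22·60 + 31 + 165 = 1516 min
1516 = 1·1440 + 76; 76 = 1·60 + 16 → 01:16, 2023-01-08 + 1 day = 2023-01-09
→ 2023-01-09 01:16 LHX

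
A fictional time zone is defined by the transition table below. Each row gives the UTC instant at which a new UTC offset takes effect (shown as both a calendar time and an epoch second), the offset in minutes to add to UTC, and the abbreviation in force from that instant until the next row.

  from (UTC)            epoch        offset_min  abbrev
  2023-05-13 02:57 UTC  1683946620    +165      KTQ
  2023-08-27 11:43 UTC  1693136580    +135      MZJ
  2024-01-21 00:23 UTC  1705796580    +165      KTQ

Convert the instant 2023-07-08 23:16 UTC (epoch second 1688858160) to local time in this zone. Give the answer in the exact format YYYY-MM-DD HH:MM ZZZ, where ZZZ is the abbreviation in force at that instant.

2023-07-09 02:01 KTQ

Query: 2023-07-08 23:16 UTC
Rule 1/3 (KTQ, +02:45): 2023-05-13 02:57 UTC ≤ query < 2023-08-27 11:43 UTC
23·60 + 16 + 165 = 1561 min
1561 = 1·1440 + 121; 121 = 2·60 + 1 → 02:01, 2023-07-08 + 1 day = 2023-07-09
→ 2023-07-09 02:01 KTQ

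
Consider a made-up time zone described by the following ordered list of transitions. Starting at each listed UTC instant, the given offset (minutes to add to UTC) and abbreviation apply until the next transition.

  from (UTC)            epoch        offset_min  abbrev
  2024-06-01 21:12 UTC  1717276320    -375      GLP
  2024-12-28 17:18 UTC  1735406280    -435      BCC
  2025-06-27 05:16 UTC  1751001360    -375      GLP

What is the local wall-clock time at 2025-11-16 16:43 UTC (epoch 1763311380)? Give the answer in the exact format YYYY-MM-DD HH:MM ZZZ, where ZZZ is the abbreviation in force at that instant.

2025-11-16 10:28 GLP

Query: 2025-11-16 16:43 UTC
Rule 3/3 (GLP, -06:15): 2025-06-27 05:16 UTC ≤ query < +∞
16·60 + 43 - 375 = 628 min
628 = 0·1440 + 628; 628 = 10·60 + 28 → 10:28, same day
→ 2025-11-16 10:28 GLP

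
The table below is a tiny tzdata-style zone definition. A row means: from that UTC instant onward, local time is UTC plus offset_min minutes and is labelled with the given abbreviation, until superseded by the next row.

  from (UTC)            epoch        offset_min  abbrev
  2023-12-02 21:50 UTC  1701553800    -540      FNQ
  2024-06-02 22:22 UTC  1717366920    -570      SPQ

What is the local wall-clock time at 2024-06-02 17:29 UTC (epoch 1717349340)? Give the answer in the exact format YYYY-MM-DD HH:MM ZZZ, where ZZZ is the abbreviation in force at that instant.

2024-06-02 08:29 FNQ

Query: 2024-06-02 17:29 UTC
Rule 1/2 (FNQ, -09:00): 2023-12-02 21:50 UTC ≤ query < 2024-06-02 22:22 UTC
17·60 + 29 - 540 = 509 min
509 = 0·1440 + 509; 509 = 8·60 + 29 → 08:29, same day
→ 2024-06-02 08:29 FNQ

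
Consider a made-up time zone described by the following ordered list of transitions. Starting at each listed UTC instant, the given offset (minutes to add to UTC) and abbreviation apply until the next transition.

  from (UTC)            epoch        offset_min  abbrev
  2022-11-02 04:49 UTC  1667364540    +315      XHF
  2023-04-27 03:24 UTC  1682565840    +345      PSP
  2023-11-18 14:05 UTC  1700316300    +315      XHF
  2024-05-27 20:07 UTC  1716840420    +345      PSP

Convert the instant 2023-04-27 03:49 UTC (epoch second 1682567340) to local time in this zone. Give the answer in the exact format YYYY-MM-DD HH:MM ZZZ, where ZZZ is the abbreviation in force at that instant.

Query: 2023-04-27 03:49 UTC
Rule 2/4 (PSP, +05:45): 2023-04-27 03:24 UTC ≤ query < 2023-11-18 14:05 UTC
3·60 + 49 + 345 = 574 min
574 = 0·1440 + 574; 574 = 9·60 + 34 → 09:34, same day
→ 2023-04-27 09:34 PSP

2023-04-27 09:34 PSP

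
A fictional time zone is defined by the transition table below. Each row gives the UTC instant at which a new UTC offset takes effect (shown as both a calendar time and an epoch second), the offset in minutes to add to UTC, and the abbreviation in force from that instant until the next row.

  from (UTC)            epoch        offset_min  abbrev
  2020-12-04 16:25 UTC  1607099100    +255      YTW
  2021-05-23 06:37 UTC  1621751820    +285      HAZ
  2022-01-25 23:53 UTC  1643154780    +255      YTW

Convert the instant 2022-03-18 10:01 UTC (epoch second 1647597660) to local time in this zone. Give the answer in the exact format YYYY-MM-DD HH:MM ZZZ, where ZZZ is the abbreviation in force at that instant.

2022-03-18 14:16 YTW

Query: 2022-03-18 10:01 UTC
Rule 3/3 (YTW, +04:15): 2022-01-25 23:53 UTC ≤ query < +∞
10·60 + 1 + 255 = 856 min
856 = 0·1440 + 856; 856 = 14·60 + 16 → 14:16, same day
→ 2022-03-18 14:16 YTW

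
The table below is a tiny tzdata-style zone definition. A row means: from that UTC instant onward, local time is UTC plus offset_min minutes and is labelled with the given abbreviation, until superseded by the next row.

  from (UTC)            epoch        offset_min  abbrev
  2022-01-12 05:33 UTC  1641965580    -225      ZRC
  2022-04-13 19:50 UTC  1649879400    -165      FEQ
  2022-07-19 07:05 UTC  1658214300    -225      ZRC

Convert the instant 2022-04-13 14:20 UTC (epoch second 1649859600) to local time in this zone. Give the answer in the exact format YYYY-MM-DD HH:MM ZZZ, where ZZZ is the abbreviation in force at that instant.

2022-04-13 10:35 ZRC

Query: 2022-04-13 14:20 UTC
Rule 1/3 (ZRC, -03:45): 2022-01-12 05:33 UTC ≤ query < 2022-04-13 19:50 UTC
14·60 + 20 - 225 = 635 min
635 = 0·1440 + 635; 635 = 10·60 + 35 → 10:35, same day
→ 2022-04-13 10:35 ZRC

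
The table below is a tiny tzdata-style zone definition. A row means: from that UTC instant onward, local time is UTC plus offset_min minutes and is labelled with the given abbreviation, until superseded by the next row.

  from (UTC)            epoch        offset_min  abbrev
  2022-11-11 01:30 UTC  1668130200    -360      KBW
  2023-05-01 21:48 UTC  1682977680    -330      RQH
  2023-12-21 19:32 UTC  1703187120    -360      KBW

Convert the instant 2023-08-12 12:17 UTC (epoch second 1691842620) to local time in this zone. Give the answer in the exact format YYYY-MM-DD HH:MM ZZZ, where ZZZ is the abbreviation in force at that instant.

2023-08-12 06:47 RQH

Query: 2023-08-12 12:17 UTC
Rule 2/3 (RQH, -05:30): 2023-05-01 21:48 UTC ≤ query < 2023-12-21 19:32 UTC
12·60 + 17 - 330 = 407 min
407 = 0·1440 + 407; 407 = 6·60 + 47 → 06:47, same day
→ 2023-08-12 06:47 RQH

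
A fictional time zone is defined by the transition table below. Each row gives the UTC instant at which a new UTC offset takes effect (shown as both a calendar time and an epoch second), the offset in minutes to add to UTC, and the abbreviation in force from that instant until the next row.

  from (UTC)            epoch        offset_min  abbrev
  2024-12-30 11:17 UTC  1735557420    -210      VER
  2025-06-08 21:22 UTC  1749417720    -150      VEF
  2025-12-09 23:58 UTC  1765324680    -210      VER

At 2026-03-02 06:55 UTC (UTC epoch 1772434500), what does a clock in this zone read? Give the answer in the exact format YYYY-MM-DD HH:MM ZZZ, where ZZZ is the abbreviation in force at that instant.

2026-03-02 03:25 VER

Query: 2026-03-02 06:55 UTC
Rule 3/3 (VER, -03:30): 2025-12-09 23:58 UTC ≤ query < +∞
6·60 + 55 - 210 = 205 min
205 = 0·1440 + 205; 205 = 3·60 + 25 → 03:25, same day
→ 2026-03-02 03:25 VER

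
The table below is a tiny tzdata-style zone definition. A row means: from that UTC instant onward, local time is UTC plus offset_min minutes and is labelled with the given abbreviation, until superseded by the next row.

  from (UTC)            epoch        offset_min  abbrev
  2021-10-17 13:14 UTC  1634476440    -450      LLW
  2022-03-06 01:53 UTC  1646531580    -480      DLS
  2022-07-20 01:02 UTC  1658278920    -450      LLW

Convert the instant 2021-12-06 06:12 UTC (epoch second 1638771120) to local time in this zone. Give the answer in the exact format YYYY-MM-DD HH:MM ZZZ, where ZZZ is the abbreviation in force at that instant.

2021-12-05 22:42 LLW

Query: 2021-12-06 06:12 UTC
Rule 1/3 (LLW, -07:30): 2021-10-17 13:14 UTC ≤ query < 2022-03-06 01:53 UTC
6·60 + 12 - 450 = -78 min
-78 = -1·1440 + 1362; 1362 = 22·60 + 42 → 22:42, 2021-12-06 - 1 day = 2021-12-05
→ 2021-12-05 22:42 LLW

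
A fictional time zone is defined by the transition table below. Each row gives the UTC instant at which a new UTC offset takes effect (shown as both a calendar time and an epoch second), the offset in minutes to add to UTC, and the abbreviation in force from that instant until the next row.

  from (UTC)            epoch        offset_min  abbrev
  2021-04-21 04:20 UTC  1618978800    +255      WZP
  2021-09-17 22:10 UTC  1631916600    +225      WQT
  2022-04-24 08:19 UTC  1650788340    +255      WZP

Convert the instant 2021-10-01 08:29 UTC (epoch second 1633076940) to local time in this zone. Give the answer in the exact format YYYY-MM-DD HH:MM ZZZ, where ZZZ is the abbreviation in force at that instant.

2021-10-01 12:14 WQT

Query: 2021-10-01 08:29 UTC
Rule 2/3 (WQT, +03:45): 2021-09-17 22:10 UTC ≤ query < 2022-04-24 08:19 UTC
8·60 + 29 + 225 = 734 min
734 = 0·1440 + 734; 734 = 12·60 + 14 → 12:14, same day
→ 2021-10-01 12:14 WQT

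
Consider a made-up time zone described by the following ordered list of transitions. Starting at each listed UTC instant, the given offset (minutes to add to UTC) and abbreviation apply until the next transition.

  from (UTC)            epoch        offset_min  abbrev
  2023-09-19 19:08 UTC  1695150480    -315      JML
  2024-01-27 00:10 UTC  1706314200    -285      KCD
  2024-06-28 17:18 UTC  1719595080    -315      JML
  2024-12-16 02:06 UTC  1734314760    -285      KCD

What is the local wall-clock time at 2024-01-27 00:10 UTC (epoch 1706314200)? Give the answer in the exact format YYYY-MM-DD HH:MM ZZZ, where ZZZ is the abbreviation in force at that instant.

2024-01-26 19:25 KCD

Query: 2024-01-27 00:10 UTC
Rule 2/4 (KCD, -04:45): 2024-01-27 00:10 UTC ≤ query < 2024-06-28 17:18 UTC
0·60 + 10 - 285 = -275 min
-275 = -1·1440 + 1165; 1165 = 19·60 + 25 → 19:25, 2024-01-27 - 1 day = 2024-01-26
→ 2024-01-26 19:25 KCD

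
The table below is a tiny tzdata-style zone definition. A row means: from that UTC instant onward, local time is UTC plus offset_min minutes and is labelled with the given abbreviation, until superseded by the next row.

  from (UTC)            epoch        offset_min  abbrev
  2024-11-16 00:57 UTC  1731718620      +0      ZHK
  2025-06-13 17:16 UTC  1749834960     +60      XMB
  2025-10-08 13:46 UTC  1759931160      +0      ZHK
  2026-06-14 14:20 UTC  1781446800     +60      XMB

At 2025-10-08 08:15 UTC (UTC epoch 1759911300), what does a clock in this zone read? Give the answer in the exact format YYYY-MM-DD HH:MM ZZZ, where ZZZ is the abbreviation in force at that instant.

2025-10-08 09:15 XMB

Query: 2025-10-08 08:15 UTC
Rule 2/4 (XMB, +01:00): 2025-06-13 17:16 UTC ≤ query < 2025-10-08 13:46 UTC
8·60 + 15 + 60 = 555 min
555 = 0·1440 + 555; 555 = 9·60 + 15 → 09:15, same day
→ 2025-10-08 09:15 XMB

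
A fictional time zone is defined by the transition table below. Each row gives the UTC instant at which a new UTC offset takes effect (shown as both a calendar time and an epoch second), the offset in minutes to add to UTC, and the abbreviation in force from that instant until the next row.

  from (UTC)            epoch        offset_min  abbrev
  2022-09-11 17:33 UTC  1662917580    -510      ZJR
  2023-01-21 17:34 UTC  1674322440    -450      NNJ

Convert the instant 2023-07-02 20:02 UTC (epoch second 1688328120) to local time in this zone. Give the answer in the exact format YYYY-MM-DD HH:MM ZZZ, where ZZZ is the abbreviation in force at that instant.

Query: 2023-07-02 20:02 UTC
Rule 2/2 (NNJ, -07:30): 2023-01-21 17:34 UTC ≤ query < +∞
20·60 + 2 - 450 = 752 min
752 = 0·1440 + 752; 752 = 12·60 + 32 → 12:32, same day
→ 2023-07-02 12:32 NNJ

2023-07-02 12:32 NNJ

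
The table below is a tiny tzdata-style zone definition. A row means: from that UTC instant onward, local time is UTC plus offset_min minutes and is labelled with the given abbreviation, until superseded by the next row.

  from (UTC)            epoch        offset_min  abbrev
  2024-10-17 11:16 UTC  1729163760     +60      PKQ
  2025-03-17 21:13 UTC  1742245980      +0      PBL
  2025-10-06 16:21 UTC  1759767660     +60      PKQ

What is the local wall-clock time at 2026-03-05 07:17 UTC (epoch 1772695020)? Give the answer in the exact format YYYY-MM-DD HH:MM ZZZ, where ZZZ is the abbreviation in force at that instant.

2026-03-05 08:17 PKQ

Query: 2026-03-05 07:17 UTC
Rule 3/3 (PKQ, +01:00): 2025-10-06 16:21 UTC ≤ query < +∞
7·60 + 17 + 60 = 497 min
497 = 0·1440 + 497; 497 = 8·60 + 17 → 08:17, same day
→ 2026-03-05 08:17 PKQ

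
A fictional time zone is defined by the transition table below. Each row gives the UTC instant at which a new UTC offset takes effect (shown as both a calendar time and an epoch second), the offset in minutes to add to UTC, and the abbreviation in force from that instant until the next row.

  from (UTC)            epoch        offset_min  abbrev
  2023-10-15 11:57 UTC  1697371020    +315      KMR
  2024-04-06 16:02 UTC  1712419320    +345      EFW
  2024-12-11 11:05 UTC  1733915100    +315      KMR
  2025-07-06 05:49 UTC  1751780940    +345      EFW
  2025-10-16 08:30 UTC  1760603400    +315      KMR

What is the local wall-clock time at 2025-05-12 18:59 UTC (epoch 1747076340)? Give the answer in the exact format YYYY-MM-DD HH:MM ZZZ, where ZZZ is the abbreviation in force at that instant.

Query: 2025-05-12 18:59 UTC
Rule 3/5 (KMR, +05:15): 2024-12-11 11:05 UTC ≤ query < 2025-07-06 05:49 UTC
18·60 + 59 + 315 = 1454 min
1454 = 1·1440 + 14; 14 = 0·60 + 14 → 00:14, 2025-05-12 + 1 day = 2025-05-13
→ 2025-05-13 00:14 KMR

2025-05-13 00:14 KMR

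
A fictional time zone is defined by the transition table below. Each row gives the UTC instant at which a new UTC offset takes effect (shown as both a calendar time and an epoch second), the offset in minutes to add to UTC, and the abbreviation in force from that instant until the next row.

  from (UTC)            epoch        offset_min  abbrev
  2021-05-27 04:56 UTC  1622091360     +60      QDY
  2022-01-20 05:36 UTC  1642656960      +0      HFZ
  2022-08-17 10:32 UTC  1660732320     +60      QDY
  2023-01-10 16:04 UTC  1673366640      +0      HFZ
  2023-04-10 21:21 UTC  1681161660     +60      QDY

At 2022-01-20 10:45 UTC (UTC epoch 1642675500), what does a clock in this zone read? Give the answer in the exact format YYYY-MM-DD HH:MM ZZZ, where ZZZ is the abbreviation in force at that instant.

2022-01-20 10:45 HFZ

Query: 2022-01-20 10:45 UTC
Rule 2/5 (HFZ, +00:00): 2022-01-20 05:36 UTC ≤ query < 2022-08-17 10:32 UTC
10·60 + 45 + 0 = 645 min
645 = 0·1440 + 645; 645 = 10·60 + 45 → 10:45, same day
→ 2022-01-20 10:45 HFZ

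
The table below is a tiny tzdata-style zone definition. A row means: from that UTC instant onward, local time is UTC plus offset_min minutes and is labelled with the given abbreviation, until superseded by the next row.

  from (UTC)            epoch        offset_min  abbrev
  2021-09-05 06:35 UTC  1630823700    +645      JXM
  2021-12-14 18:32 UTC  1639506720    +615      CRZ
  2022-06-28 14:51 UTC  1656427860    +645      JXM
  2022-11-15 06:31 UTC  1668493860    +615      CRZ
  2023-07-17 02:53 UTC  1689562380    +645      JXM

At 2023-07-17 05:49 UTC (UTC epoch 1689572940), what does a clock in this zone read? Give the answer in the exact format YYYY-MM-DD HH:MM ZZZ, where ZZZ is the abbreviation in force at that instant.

Query: 2023-07-17 05:49 UTC
Rule 5/5 (JXM, +10:45): 2023-07-17 02:53 UTC ≤ query < +∞
5·60 + 49 + 645 = 994 min
994 = 0·1440 + 994; 994 = 16·60 + 34 → 16:34, same day
→ 2023-07-17 16:34 JXM

2023-07-17 16:34 JXM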